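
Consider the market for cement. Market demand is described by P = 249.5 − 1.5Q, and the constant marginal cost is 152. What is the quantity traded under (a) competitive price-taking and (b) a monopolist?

Competitive firms price at marginal cost: P = 152, giving Q = 65.
A monopolist chooses Q where MR = MC. MR = 249.5 − 3Q; setting this equal to 152 gives Q = 32.5 and P = 200.75.

Competition: Q = 65; Monopoly: Q = 32.5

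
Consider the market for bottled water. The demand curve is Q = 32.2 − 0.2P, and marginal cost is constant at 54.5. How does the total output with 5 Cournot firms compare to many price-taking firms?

Cournot: Q = 17.75; Competition: Q = 21.3

Inverting demand: P = 161 − 5Q.
With 5 symmetric Cournot firms, each firm's FOC gives 161 − 30q = 54.5, so q = 3.55, Q = 5·3.55 = 17.75, and P = 72.25.
Perfect competition: P = MC = 54.5, so 161 − 5Q = 54.5 and Q = 21.3.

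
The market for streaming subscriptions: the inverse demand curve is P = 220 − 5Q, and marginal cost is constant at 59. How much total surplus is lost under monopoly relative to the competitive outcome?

DWL = 648.025

Perfect competition: P = MC = 59, so 220 − 5Q = 59 and Q = 32.2.
The monopolist equates marginal revenue to marginal cost: 220 − 10Q = 59, so Q = 16.1. From demand, P = 139.5.
DWL is the triangle between Q = 16.1 and Q = 32.2: ½·(32.2 − 16.1)·(139.5 − 59) = 648.025.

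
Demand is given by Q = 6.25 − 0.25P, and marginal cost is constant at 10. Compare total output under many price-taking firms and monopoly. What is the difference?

Inverting demand: P = 25 − 4Q.
Perfect competition: P = MC = 10, so 25 − 4Q = 10 and Q = 3.75.
Monopoly sets MR = MC: 25 − 8Q = 10 ⇒ Q = 1.875, P = 25 − 4·1.875 = 17.5.
Change in total output: 1.875 − 3.75 = −1.875.

Q falls by 1.875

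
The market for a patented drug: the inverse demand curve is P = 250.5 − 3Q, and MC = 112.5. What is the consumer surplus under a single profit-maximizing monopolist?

CS = 793.5

The monopolist equates marginal revenue to marginal cost: 250.5 − 6Q = 112.5, so Q = 23. From demand, P = 181.5.
CS = ½·(250.5 − 181.5)·23 = 793.5.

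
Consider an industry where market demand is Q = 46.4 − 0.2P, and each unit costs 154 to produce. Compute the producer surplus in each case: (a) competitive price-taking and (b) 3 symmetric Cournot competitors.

Inverting demand: P = 232 − 5Q.
Perfect competition: P = MC = 154, so 232 − 5Q = 154 and Q = 15.6.
PS = (154 − 154)·15.6 = 0.
With 3 symmetric Cournot firms, each firm's FOC gives 232 − 20q = 154, so q = 3.9, Q = 3·3.9 = 11.7, and P = 173.5.
PS = (173.5 − 154)·11.7 = 228.15.

Competition: PS = 0; Cournot: PS = 228.15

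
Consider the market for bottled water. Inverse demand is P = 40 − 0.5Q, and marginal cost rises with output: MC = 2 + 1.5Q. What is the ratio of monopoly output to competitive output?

Q_m/Q_c = 0.8

A monopolist chooses Q where MR = MC. MR = 40 − Q; setting this equal to 2 + 1.5Q gives Q = 15.2 and P = 32.4.
Competitive equilibrium sets price equal to marginal cost: 40 − 0.5Q = 2 + 1.5Q, so Q = 19 and P = 30.5.
Ratio Q_m/Q_c = 15.2/19 = 0.8.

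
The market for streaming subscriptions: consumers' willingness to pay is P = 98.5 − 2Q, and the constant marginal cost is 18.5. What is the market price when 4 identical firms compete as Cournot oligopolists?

In a 4-firm Cournot equilibrium, symmetry and the first-order condition give q = (98.5 − 18.5)/(10) = 8. So Q = 32 and P = 34.5.

P = 34.5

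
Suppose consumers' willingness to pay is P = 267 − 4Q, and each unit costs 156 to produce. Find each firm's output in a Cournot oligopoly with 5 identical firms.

q_i = 4.625

With 5 symmetric Cournot firms, each firm's FOC gives 267 − 24q = 156, so q = 4.625, Q = 5·4.625 = 23.125, and P = 174.5.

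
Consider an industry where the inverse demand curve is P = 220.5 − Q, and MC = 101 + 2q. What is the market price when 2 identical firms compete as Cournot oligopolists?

Cournot with 2 identical firms: the symmetric best-response condition is 220.5 − 3q = 101 + 2q. Each firm produces q = 23.9, total output Q = 47.8, price P = 172.7.

P = 172.7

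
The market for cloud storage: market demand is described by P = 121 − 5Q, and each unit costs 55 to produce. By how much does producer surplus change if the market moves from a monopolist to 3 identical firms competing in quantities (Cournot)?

The monopolist equates marginal revenue to marginal cost: 121 − 10Q = 55, so Q = 6.6. From demand, P = 88.
PS = (88 − 55)·6.6 = 217.8.
Cournot with 3 identical firms: the symmetric best-response condition is 121 − 20q = 55. Each firm produces q = 3.3, total output Q = 9.9, price P = 71.5.
PS = (71.5 − 55)·9.9 = 163.35.
Change in producer surplus: 163.35 − 217.8 = −54.45.

PS falls by 54.45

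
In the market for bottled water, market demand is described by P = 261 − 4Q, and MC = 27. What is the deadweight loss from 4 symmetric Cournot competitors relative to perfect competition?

DWL = 273.78

Under competition P = MC = 27, so Q = (261 − 27)/4 = 58.5.
In a 4-firm Cournot equilibrium, symmetry and the first-order condition give q = (261 − 27)/(20) = 11.7. So Q = 46.8 and P = 73.8.
DWL is the triangle between Q = 46.8 and Q = 58.5: ½·(58.5 − 46.8)·(73.8 − 27) = 273.78.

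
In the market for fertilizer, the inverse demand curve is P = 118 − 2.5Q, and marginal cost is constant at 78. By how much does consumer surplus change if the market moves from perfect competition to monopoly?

Competitive firms price at marginal cost: P = 78, giving Q = 16.
CS = ½·(118 − 78)·16 = 320.
Monopoly sets MR = MC: 118 − 5Q = 78 ⇒ Q = 8, P = 118 − 2.5·8 = 98.
CS = ½·(118 − 98)·8 = 80.
Change in consumer surplus: 80 − 320 = −240.

CS falls by 240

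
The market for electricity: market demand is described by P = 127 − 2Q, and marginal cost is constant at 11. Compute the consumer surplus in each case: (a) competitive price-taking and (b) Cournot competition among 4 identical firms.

Competition: CS = 3364; Cournot: CS = 2152.96

Perfect competition: P = MC = 11, so 127 − 2Q = 11 and Q = 58.
CS = ½·(127 − 11)·58 = 3364.
In a 4-firm Cournot equilibrium, symmetry and the first-order condition give q = (127 − 11)/(10) = 11.6. So Q = 46.4 and P = 34.2.
CS = ½·(127 − 34.2)·46.4 = 2152.96.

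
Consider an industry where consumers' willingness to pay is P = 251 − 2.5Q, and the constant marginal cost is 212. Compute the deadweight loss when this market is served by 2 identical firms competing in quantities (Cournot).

Competitive firms price at marginal cost: P = 212, giving Q = 15.6.
In a 2-firm Cournot equilibrium, symmetry and the first-order condition give q = (251 − 212)/(7.5) = 5.2. So Q = 10.4 and P = 225.
DWL is the triangle between Q = 10.4 and Q = 15.6: ½·(15.6 − 10.4)·(225 − 212) = 33.8.

DWL = 33.8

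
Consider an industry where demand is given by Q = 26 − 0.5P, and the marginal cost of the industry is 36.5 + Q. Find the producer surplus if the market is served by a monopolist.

PS = 24.025

Inverting demand: P = 52 − 2Q.
Monopoly sets MR = MC: 52 − 4Q = 36.5 + Q ⇒ Q = 3.1, P = 52 − 2·3.1 = 45.8.
PS = P·Q − VC(Q) = 45.8·3.1 − (36.5·3.1 + ½·1·3.1²) = 24.025.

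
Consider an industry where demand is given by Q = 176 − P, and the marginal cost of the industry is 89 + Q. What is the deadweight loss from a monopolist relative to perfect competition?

DWL = 210.25

Inverting demand: P = 176 − Q.
Under competition P = MC: 176 − Q = 89 + Q ⇒ Q = 43.5, P = 132.5.
A monopolist chooses Q where MR = MC. MR = 176 − 2Q; setting this equal to 89 + Q gives Q = 29 and P = 147.
CS = ½·(176 − 132.5)·43.5 = 946.125; PS = (132.5·43.5 − 89·43.5 − ½·1·43.5²) = 946.125; TS = 1892.25.
CS = ½·(176 − 147)·29 = 420.5; PS = (147·29 − 89·29 − ½·1·29²) = 1261.5; TS = 1682.
DWL = 1892.25 − 1682 = 210.25.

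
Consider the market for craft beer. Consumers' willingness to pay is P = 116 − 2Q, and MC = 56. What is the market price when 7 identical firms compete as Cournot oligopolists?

In a 7-firm Cournot equilibrium, symmetry and the first-order condition give q = (116 − 56)/(16) = 3.75. So Q = 26.25 and P = 63.5.

P = 63.5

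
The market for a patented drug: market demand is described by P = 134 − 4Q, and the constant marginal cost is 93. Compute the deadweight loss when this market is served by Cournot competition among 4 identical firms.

DWL = 8.405

Perfect competition: P = MC = 93, so 134 − 4Q = 93 and Q = 10.25.
In a 4-firm Cournot equilibrium, symmetry and the first-order condition give q = (134 − 93)/(20) = 2.05. So Q = 8.2 and P = 101.2.
DWL is the triangle between Q = 8.2 and Q = 10.25: ½·(10.25 − 8.2)·(101.2 − 93) = 8.405.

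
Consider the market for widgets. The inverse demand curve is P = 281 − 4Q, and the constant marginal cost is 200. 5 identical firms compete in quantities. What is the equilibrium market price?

P = 213.5

With 5 symmetric Cournot firms, each firm's FOC gives 281 − 24q = 200, so q = 3.375, Q = 5·3.375 = 16.875, and P = 213.5.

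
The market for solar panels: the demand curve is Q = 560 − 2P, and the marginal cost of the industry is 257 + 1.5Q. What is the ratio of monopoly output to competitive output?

Q_m/Q_c = 0.8

Inverting demand: P = 280 − 0.5Q.
A monopolist chooses Q where MR = MC. MR = 280 − Q; setting this equal to 257 + 1.5Q gives Q = 9.2 and P = 275.4.
Under competition P = MC: 280 − 0.5Q = 257 + 1.5Q ⇒ Q = 11.5, P = 274.25.
Ratio Q_m/Q_c = 9.2/11.5 = 0.8.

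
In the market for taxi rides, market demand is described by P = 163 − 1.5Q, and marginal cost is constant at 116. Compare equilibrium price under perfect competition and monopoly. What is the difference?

Under competition P = MC = 116, so Q = (163 − 116)/1.5 = 94/3.
A monopolist chooses Q where MR = MC. MR = 163 − 3Q; setting this equal to 116 gives Q = 47/3 and P = 139.5.
Change in equilibrium price: 139.5 − 116 = 23.5.

Equilibrium price rises by 23.5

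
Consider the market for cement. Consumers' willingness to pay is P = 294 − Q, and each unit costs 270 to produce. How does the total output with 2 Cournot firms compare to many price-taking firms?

With 2 symmetric Cournot firms, each firm's FOC gives 294 − 3q = 270, so q = 8, Q = 2·8 = 16, and P = 278.
Competitive firms price at marginal cost: P = 270, giving Q = 24.

Cournot: Q = 16; Competition: Q = 24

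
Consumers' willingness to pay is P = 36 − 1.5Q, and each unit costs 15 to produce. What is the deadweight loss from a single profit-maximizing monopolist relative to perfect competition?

DWL = 36.75

Perfect competition: P = MC = 15, so 36 − 1.5Q = 15 and Q = 14.
The monopolist equates marginal revenue to marginal cost: 36 − 3Q = 15, so Q = 7. From demand, P = 25.5.
DWL is the triangle between Q = 7 and Q = 14: ½·(14 − 7)·(25.5 − 15) = 36.75.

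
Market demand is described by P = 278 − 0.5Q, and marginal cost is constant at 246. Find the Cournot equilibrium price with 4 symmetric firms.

P = 252.4

Cournot with 4 identical firms: the symmetric best-response condition is 278 − 2.5q = 246. Each firm produces q = 12.8, total output Q = 51.2, price P = 252.4.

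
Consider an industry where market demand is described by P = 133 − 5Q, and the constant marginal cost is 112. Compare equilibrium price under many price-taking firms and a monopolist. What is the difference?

Competitive firms price at marginal cost: P = 112, giving Q = 4.2.
A monopolist chooses Q where MR = MC. MR = 133 − 10Q; setting this equal to 112 gives Q = 2.1 and P = 122.5.
Change in equilibrium price: 122.5 − 112 = 10.5.

Equilibrium price rises by 10.5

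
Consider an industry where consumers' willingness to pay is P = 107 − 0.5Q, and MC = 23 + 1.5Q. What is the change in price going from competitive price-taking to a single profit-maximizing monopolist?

Price rises by 4.2

Under competition P = MC: 107 − 0.5Q = 23 + 1.5Q ⇒ Q = 42, P = 86.
A monopolist chooses Q where MR = MC. MR = 107 − Q; setting this equal to 23 + 1.5Q gives Q = 33.6 and P = 90.2.
Change in price: 90.2 − 86 = 4.2.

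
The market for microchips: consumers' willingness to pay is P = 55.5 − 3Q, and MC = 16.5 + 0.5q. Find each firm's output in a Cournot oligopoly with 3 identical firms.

q_i = 3.12

Cournot with 3 identical firms: the symmetric best-response condition is 55.5 − 12q = 16.5 + 0.5q. Each firm produces q = 3.12, total output Q = 9.36, price P = 27.42.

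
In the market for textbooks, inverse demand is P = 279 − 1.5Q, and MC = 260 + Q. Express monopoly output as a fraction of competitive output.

Q_m/Q_c = 0.625

The monopolist equates marginal revenue to marginal cost: 279 − 3Q = 260 + Q, so Q = 4.75. From demand, P = 271.875.
Under competition P = MC: 279 − 1.5Q = 260 + Q ⇒ Q = 7.6, P = 267.6.
Ratio Q_m/Q_c = 4.75/7.6 = 0.625.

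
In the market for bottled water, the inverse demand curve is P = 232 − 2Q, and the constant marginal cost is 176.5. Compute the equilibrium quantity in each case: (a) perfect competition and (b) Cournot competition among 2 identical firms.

Competitive firms price at marginal cost: P = 176.5, giving Q = 27.75.
With 2 symmetric Cournot firms, each firm's FOC gives 232 − 6q = 176.5, so q = 9.25, Q = 2·9.25 = 18.5, and P = 195.

Competition: Q = 27.75; Cournot: Q = 18.5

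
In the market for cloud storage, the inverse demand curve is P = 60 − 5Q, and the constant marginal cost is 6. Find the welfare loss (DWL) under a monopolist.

DWL = 72.9

Competitive firms price at marginal cost: P = 6, giving Q = 10.8.
The monopolist equates marginal revenue to marginal cost: 60 − 10Q = 6, so Q = 5.4. From demand, P = 33.
DWL is the triangle between Q = 5.4 and Q = 10.8: ½·(10.8 − 5.4)·(33 − 6) = 72.9.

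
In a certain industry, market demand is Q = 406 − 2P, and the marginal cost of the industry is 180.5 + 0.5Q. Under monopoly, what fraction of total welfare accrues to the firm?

Inverting demand: P = 203 − 0.5Q.
The monopolist equates marginal revenue to marginal cost: 203 − Q = 180.5 + 0.5Q, so Q = 15. From demand, P = 195.5.
CS = ½·(203 − 195.5)·15 = 56.25.
PS = P·Q − VC(Q) = 195.5·15 − (180.5·15 + ½·0.5·15²) = 168.75.
Share captured = PS/TS = 168.75/225 = 0.75.

PS/TS = 0.75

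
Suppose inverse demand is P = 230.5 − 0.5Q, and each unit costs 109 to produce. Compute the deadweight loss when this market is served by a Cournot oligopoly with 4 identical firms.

Under competition P = MC = 109, so Q = (230.5 − 109)/0.5 = 243.
With 4 symmetric Cournot firms, each firm's FOC gives 230.5 − 2.5q = 109, so q = 48.6, Q = 4·48.6 = 194.4, and P = 133.3.
DWL is the triangle between Q = 194.4 and Q = 243: ½·(243 − 194.4)·(133.3 − 109) = 590.49.

DWL = 590.49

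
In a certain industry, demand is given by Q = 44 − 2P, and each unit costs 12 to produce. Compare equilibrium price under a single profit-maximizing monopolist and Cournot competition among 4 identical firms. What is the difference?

Inverting demand: P = 22 − 0.5Q.
The monopolist equates marginal revenue to marginal cost: 22 − Q = 12, so Q = 10. From demand, P = 17.
In a 4-firm Cournot equilibrium, symmetry and the first-order condition give q = (22 − 12)/(2.5) = 4. So Q = 16 and P = 14.
Change in equilibrium price: 14 − 17 = −3.

P falls by 3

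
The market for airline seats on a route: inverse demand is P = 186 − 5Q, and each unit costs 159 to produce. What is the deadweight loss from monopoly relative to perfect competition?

DWL = 18.225

Under competition P = MC = 159, so Q = (186 − 159)/5 = 5.4.
The monopolist equates marginal revenue to marginal cost: 186 − 10Q = 159, so Q = 2.7. From demand, P = 172.5.
DWL is the triangle between Q = 2.7 and Q = 5.4: ½·(5.4 − 2.7)·(172.5 − 159) = 18.225.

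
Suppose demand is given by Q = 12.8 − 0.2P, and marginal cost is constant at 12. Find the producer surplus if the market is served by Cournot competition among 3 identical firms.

Inverting demand: P = 64 − 5Q.
With 3 symmetric Cournot firms, each firm's FOC gives 64 − 20q = 12, so q = 2.6, Q = 3·2.6 = 7.8, and P = 25.
PS = (25 − 12)·7.8 = 101.4.

PS = 101.4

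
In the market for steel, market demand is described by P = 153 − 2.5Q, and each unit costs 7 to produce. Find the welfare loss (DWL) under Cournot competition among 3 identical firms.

Perfect competition: P = MC = 7, so 153 − 2.5Q = 7 and Q = 58.4.
With 3 symmetric Cournot firms, each firm's FOC gives 153 − 10q = 7, so q = 14.6, Q = 3·14.6 = 43.8, and P = 43.5.
DWL is the triangle between Q = 43.8 and Q = 58.4: ½·(58.4 − 43.8)·(43.5 − 7) = 266.45.

DWL = 266.45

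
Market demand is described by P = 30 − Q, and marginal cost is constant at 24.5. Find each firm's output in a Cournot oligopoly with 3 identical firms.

q_i = 1.375

Cournot with 3 identical firms: the symmetric best-response condition is 30 − 4q = 24.5. Each firm produces q = 1.375, total output Q = 4.125, price P = 25.875.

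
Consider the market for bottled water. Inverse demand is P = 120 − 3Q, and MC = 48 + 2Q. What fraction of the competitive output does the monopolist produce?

Q_m/Q_c = 0.625

The monopolist equates marginal revenue to marginal cost: 120 − 6Q = 48 + 2Q, so Q = 9. From demand, P = 93.
Competitive equilibrium sets price equal to marginal cost: 120 − 3Q = 48 + 2Q, so Q = 14.4 and P = 76.8.
Ratio Q_m/Q_c = 9/14.4 = 0.625.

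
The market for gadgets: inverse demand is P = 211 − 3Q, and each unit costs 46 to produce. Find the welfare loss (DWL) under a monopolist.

DWL = 1134.375

Perfect competition: P = MC = 46, so 211 − 3Q = 46 and Q = 55.
Monopoly sets MR = MC: 211 − 6Q = 46 ⇒ Q = 27.5, P = 211 − 3·27.5 = 128.5.
DWL is the triangle between Q = 27.5 and Q = 55: ½·(55 − 27.5)·(128.5 − 46) = 1134.375.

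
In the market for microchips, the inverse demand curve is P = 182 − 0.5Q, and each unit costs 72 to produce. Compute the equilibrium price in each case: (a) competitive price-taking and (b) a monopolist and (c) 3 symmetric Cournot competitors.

Under competition P = MC = 72, so Q = (182 − 72)/0.5 = 220.
The monopolist equates marginal revenue to marginal cost: 182 − Q = 72, so Q = 110. From demand, P = 127.
In a 3-firm Cournot equilibrium, symmetry and the first-order condition give q = (182 − 72)/(2) = 55. So Q = 165 and P = 99.5.

Competition: P = 72; Monopoly: P = 127; Cournot: P = 99.5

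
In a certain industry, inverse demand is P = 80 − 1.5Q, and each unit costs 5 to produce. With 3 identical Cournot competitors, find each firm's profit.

Cournot with 3 identical firms: the symmetric best-response condition is 80 − 6q = 5. Each firm produces q = 12.5, total output Q = 37.5, price P = 23.75.
Each firm's profit = (23.75 − 5)·12.5 = 234.375.

π_i = 234.375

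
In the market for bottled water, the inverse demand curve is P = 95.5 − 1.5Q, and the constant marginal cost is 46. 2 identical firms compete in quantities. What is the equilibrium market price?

Cournot with 2 identical firms: the symmetric best-response condition is 95.5 − 4.5q = 46. Each firm produces q = 11, total output Q = 22, price P = 62.5.

P = 62.5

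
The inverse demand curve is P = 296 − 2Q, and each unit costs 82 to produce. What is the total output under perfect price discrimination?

Q = 107

A perfectly discriminating monopolist sells every unit with P(Q) ≥ MC(Q), so output equals the competitive quantity Q = 107. Each buyer pays their reservation price, so CS = 0 and the firm captures all surplus.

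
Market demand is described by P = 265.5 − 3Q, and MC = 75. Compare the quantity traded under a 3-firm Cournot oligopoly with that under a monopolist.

In a 3-firm Cournot equilibrium, symmetry and the first-order condition give q = (265.5 − 75)/(12) = 15.875. So Q = 47.625 and P = 122.625.
The monopolist equates marginal revenue to marginal cost: 265.5 − 6Q = 75, so Q = 31.75. From demand, P = 170.25.

Cournot: Q = 47.625; Monopoly: Q = 31.75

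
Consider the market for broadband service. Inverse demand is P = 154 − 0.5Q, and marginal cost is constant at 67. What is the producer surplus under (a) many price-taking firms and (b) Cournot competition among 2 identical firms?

Competition: PS = 0; Cournot: PS = 3364

Perfect competition: P = MC = 67, so 154 − 0.5Q = 67 and Q = 174.
PS = (67 − 67)·174 = 0.
With 2 symmetric Cournot firms, each firm's FOC gives 154 − 1.5q = 67, so q = 58, Q = 2·58 = 116, and P = 96.
PS = (96 − 67)·116 = 3364.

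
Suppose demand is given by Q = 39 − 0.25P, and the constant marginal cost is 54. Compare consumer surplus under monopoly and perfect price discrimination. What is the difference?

CS falls by 325.125

Inverting demand: P = 156 − 4Q.
The monopolist equates marginal revenue to marginal cost: 156 − 8Q = 54, so Q = 12.75. From demand, P = 105.
CS = ½·(156 − 105)·12.75 = 325.125.
Under first-degree price discrimination the firm charges each unit its demand price and produces up to where P = MC, i.e. Q = 25.5. Consumer surplus is zero; producer surplus equals total surplus.
CS = 0.
Change in consumer surplus: 0 − 325.125 = −325.125.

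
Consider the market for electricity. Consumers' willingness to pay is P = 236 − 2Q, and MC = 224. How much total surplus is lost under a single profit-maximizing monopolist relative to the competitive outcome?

Competitive firms price at marginal cost: P = 224, giving Q = 6.
A monopolist chooses Q where MR = MC. MR = 236 − 4Q; setting this equal to 224 gives Q = 3 and P = 230.
DWL is the triangle between Q = 3 and Q = 6: ½·(6 − 3)·(230 − 224) = 9.

DWL = 9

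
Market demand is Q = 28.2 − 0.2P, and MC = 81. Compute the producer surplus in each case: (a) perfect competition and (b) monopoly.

Inverting demand: P = 141 − 5Q.
Under competition P = MC = 81, so Q = (141 − 81)/5 = 12.
PS = (81 − 81)·12 = 0.
The monopolist equates marginal revenue to marginal cost: 141 − 10Q = 81, so Q = 6. From demand, P = 111.
PS = (111 − 81)·6 = 180.

Competition: PS = 0; Monopoly: PS = 180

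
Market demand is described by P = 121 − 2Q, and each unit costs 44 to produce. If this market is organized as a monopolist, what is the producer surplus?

PS = 741.125

A monopolist chooses Q where MR = MC. MR = 121 − 4Q; setting this equal to 44 gives Q = 19.25 and P = 82.5.
PS = (82.5 − 44)·19.25 = 741.125.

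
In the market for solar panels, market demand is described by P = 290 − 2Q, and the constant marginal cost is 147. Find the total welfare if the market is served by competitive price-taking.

TS = 5112.25

Perfect competition: P = MC = 147, so 290 − 2Q = 147 and Q = 71.5.
CS = ½·(290 − 147)·71.5 = 5112.25; PS = (147 − 147)·71.5 = 0; TS = 5112.25.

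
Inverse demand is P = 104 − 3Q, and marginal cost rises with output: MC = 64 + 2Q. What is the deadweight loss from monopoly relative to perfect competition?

DWL = 22.5

Under competition P = MC: 104 − 3Q = 64 + 2Q ⇒ Q = 8, P = 80.
The monopolist equates marginal revenue to marginal cost: 104 − 6Q = 64 + 2Q, so Q = 5. From demand, P = 89.
CS = ½·(104 − 80)·8 = 96; PS = (80·8 − 64·8 − ½·2·8²) = 64; TS = 160.
CS = ½·(104 − 89)·5 = 37.5; PS = (89·5 − 64·5 − ½·2·5²) = 100; TS = 137.5.
DWL = 160 − 137.5 = 22.5.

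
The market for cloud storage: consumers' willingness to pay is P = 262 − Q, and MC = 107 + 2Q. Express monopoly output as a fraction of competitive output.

The monopolist equates marginal revenue to marginal cost: 262 − 2Q = 107 + 2Q, so Q = 38.75. From demand, P = 223.25.
Under competition P = MC: 262 − Q = 107 + 2Q ⇒ Q = 155/3, P = 631/3.
Ratio Q_m/Q_c = 38.75/(155/3) = 0.75.

Q_m/Q_c = 0.75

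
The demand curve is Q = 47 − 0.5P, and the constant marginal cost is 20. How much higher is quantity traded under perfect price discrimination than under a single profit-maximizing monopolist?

Inverting demand: P = 94 − 2Q.
A monopolist chooses Q where MR = MC. MR = 94 − 4Q; setting this equal to 20 gives Q = 18.5 and P = 57.
With perfect price discrimination, output is the efficient level Q = 37 (where demand meets MC), but every buyer pays their willingness to pay: CS = 0 and PS = total surplus.
Change in quantity traded: 37 − 18.5 = 18.5.

Quantity traded rises by 18.5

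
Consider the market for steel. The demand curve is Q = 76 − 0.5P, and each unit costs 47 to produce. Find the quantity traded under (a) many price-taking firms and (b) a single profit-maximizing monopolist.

Competition: Q = 52.5; Monopoly: Q = 26.25

Inverting demand: P = 152 − 2Q.
Competitive firms price at marginal cost: P = 47, giving Q = 52.5.
Monopoly sets MR = MC: 152 − 4Q = 47 ⇒ Q = 26.25, P = 152 − 2·26.25 = 99.5.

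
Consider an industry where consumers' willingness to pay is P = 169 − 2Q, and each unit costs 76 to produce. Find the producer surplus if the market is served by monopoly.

The monopolist equates marginal revenue to marginal cost: 169 − 4Q = 76, so Q = 23.25. From demand, P = 122.5.
PS = (122.5 − 76)·23.25 = 1081.125.

PS = 1081.125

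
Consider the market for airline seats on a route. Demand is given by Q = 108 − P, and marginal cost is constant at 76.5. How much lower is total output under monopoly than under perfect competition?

Total output falls by 15.75

Inverting demand: P = 108 − Q.
Competitive firms price at marginal cost: P = 76.5, giving Q = 31.5.
Monopoly sets MR = MC: 108 − 2Q = 76.5 ⇒ Q = 15.75, P = 108 − 15.75 = 92.25.
Change in total output: 15.75 − 31.5 = −15.75.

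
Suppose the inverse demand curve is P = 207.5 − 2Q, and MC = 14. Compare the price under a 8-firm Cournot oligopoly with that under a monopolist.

Cournot: P = 35.5; Monopoly: P = 110.75

In a 8-firm Cournot equilibrium, symmetry and the first-order condition give q = (207.5 − 14)/(18) = 10.75. So Q = 86 and P = 35.5.
Monopoly sets MR = MC: 207.5 − 4Q = 14 ⇒ Q = 48.375, P = 207.5 − 2·48.375 = 110.75.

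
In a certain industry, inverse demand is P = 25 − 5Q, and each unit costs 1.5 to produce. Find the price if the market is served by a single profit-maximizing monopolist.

Monopoly sets MR = MC: 25 − 10Q = 1.5 ⇒ Q = 2.35, P = 25 − 5·2.35 = 13.25.

P = 13.25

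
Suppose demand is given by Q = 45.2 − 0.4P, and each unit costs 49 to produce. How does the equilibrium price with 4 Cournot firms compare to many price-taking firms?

Cournot: P = 61.8; Competition: P = 49

Inverting demand: P = 113 − 2.5Q.
Cournot with 4 identical firms: the symmetric best-response condition is 113 − 12.5q = 49. Each firm produces q = 5.12, total output Q = 20.48, price P = 61.8.
Competitive firms price at marginal cost: P = 49, giving Q = 25.6.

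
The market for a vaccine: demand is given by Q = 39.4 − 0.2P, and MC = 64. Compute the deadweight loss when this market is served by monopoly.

Inverting demand: P = 197 − 5Q.
Under competition P = MC = 64, so Q = (197 − 64)/5 = 26.6.
Monopoly sets MR = MC: 197 − 10Q = 64 ⇒ Q = 13.3, P = 197 − 5·13.3 = 130.5.
DWL is the triangle between Q = 13.3 and Q = 26.6: ½·(26.6 − 13.3)·(130.5 − 64) = 442.225.

DWL = 442.225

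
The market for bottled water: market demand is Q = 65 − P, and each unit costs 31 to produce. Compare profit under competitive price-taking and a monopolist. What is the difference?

Inverting demand: P = 65 − Q.
Under competition P = MC = 31, so Q = (65 − 31)/1 = 34.
Profit = (31 − 31)·34 = 0.
A monopolist chooses Q where MR = MC. MR = 65 − 2Q; setting this equal to 31 gives Q = 17 and P = 48.
Profit = (48 − 31)·17 = 289.
Change in profit: 289 − 0 = 289.

Profit rises by 289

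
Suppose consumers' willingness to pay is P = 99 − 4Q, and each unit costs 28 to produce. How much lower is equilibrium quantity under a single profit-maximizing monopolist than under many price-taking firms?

Perfect competition: P = MC = 28, so 99 − 4Q = 28 and Q = 17.75.
The monopolist equates marginal revenue to marginal cost: 99 − 8Q = 28, so Q = 8.875. From demand, P = 63.5.
Change in equilibrium quantity: 8.875 − 17.75 = −8.875.

Q falls by 8.875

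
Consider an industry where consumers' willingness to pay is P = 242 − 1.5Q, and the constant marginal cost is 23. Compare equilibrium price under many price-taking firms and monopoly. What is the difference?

Competitive firms price at marginal cost: P = 23, giving Q = 146.
A monopolist chooses Q where MR = MC. MR = 242 − 3Q; setting this equal to 23 gives Q = 73 and P = 132.5.
Change in equilibrium price: 132.5 − 23 = 109.5.

P rises by 109.5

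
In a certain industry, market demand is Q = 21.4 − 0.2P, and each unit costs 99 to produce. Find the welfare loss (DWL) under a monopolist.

DWL = 1.6

Inverting demand: P = 107 − 5Q.
Competitive firms price at marginal cost: P = 99, giving Q = 1.6.
The monopolist equates marginal revenue to marginal cost: 107 − 10Q = 99, so Q = 0.8. From demand, P = 103.
DWL is the triangle between Q = 0.8 and Q = 1.6: ½·(1.6 − 0.8)·(103 − 99) = 1.6.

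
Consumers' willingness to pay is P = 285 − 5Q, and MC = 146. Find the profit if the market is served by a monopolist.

Profit = 966.05

The monopolist equates marginal revenue to marginal cost: 285 − 10Q = 146, so Q = 13.9. From demand, P = 215.5.
Profit = (215.5 − 146)·13.9 = 966.05.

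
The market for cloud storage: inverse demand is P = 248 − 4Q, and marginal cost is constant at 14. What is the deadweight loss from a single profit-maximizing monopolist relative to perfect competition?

Perfect competition: P = MC = 14, so 248 − 4Q = 14 and Q = 58.5.
Monopoly sets MR = MC: 248 − 8Q = 14 ⇒ Q = 29.25, P = 248 − 4·29.25 = 131.
DWL is the triangle between Q = 29.25 and Q = 58.5: ½·(58.5 − 29.25)·(131 − 14) = 1711.125.

DWL = 1711.125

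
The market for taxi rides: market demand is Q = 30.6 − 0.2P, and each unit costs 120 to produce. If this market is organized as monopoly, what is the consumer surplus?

CS = 27.225

Inverting demand: P = 153 − 5Q.
A monopolist chooses Q where MR = MC. MR = 153 − 10Q; setting this equal to 120 gives Q = 3.3 and P = 136.5.
CS = ½·(153 − 136.5)·3.3 = 27.225.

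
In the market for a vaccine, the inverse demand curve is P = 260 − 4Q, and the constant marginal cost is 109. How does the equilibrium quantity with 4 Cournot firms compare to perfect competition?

Cournot: Q = 30.2; Competition: Q = 37.75

Cournot with 4 identical firms: the symmetric best-response condition is 260 − 20q = 109. Each firm produces q = 7.55, total output Q = 30.2, price P = 139.2.
Perfect competition: P = MC = 109, so 260 − 4Q = 109 and Q = 37.75.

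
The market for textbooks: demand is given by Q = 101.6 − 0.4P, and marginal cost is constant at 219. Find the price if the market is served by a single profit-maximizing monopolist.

P = 236.5

Inverting demand: P = 254 − 2.5Q.
A monopolist chooses Q where MR = MC. MR = 254 − 5Q; setting this equal to 219 gives Q = 7 and P = 236.5.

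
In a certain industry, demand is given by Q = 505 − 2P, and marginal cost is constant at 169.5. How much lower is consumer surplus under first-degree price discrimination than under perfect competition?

CS falls by 6889

Inverting demand: P = 252.5 − 0.5Q.
Competitive firms price at marginal cost: P = 169.5, giving Q = 166.
CS = ½·(252.5 − 169.5)·166 = 6889.
A perfectly discriminating monopolist sells every unit with P(Q) ≥ MC(Q), so output equals the competitive quantity Q = 166. Each buyer pays their reservation price, so CS = 0 and the firm captures all surplus.
CS = 0.
Change in consumer surplus: 0 − 6889 = −6889.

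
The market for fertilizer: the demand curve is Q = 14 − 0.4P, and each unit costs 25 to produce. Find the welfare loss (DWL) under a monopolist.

Inverting demand: P = 35 − 2.5Q.
Under competition P = MC = 25, so Q = (35 − 25)/2.5 = 4.
Monopoly sets MR = MC: 35 − 5Q = 25 ⇒ Q = 2, P = 35 − 2.5·2 = 30.
DWL is the triangle between Q = 2 and Q = 4: ½·(4 − 2)·(30 − 25) = 5.

DWL = 5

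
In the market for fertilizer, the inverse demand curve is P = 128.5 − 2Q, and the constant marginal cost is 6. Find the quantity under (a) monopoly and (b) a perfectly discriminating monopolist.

The monopolist equates marginal revenue to marginal cost: 128.5 − 4Q = 6, so Q = 30.625. From demand, P = 67.25.
Under first-degree price discrimination the firm charges each unit its demand price and produces up to where P = MC, i.e. Q = 61.25. Consumer surplus is zero; producer surplus equals total surplus.

Monopoly: Q = 30.625; Perfect PD: Q = 61.25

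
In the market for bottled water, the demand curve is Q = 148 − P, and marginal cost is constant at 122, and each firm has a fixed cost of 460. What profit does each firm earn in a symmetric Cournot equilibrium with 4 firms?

Inverting demand: P = 148 − Q.
In a 4-firm Cournot equilibrium, symmetry and the first-order condition give q = (148 − 122)/(5) = 5.2. So Q = 20.8 and P = 127.2.
Each firm's profit = (127.2 − 122)·5.2 − 460 = −432.96.

π_i = −432.96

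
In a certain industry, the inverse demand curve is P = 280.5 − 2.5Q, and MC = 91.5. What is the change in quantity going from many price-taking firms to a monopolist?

Under competition P = MC = 91.5, so Q = (280.5 − 91.5)/2.5 = 75.6.
A monopolist chooses Q where MR = MC. MR = 280.5 − 5Q; setting this equal to 91.5 gives Q = 37.8 and P = 186.
Change in quantity: 37.8 − 75.6 = −37.8.

Quantity falls by 37.8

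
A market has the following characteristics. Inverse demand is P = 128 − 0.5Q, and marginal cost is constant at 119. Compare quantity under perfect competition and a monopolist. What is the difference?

Competitive firms price at marginal cost: P = 119, giving Q = 18.
A monopolist chooses Q where MR = MC. MR = 128 − Q; setting this equal to 119 gives Q = 9 and P = 123.5.
Change in quantity: 9 − 18 = −9.

Quantity falls by 9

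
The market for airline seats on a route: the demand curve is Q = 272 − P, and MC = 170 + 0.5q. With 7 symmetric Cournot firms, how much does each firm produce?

Inverting demand: P = 272 − Q.
In a 7-firm Cournot equilibrium, symmetry and the first-order condition give q = (272 − 170)/(8.5) = 12. So Q = 84 and P = 188.

q_i = 12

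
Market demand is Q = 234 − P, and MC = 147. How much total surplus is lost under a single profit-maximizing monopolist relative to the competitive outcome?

DWL = 946.125

Inverting demand: P = 234 − Q.
Perfect competition: P = MC = 147, so 234 − Q = 147 and Q = 87.
Monopoly sets MR = MC: 234 − 2Q = 147 ⇒ Q = 43.5, P = 234 − 43.5 = 190.5.
DWL is the triangle between Q = 43.5 and Q = 87: ½·(87 − 43.5)·(190.5 − 147) = 946.125.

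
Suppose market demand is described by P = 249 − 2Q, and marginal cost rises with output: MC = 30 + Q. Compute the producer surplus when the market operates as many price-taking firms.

PS = 2664.5

Under competition P = MC: 249 − 2Q = 30 + Q ⇒ Q = 73, P = 103.
PS = P·Q − VC(Q) = 103·73 − (30·73 + ½·1·73²) = 2664.5.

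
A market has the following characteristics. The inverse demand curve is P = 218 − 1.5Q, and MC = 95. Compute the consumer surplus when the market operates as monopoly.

The monopolist equates marginal revenue to marginal cost: 218 − 3Q = 95, so Q = 41. From demand, P = 156.5.
CS = ½·(218 − 156.5)·41 = 1260.75.

CS = 1260.75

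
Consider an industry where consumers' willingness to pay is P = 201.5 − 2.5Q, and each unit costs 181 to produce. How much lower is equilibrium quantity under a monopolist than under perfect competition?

Perfect competition: P = MC = 181, so 201.5 − 2.5Q = 181 and Q = 8.2.
The monopolist equates marginal revenue to marginal cost: 201.5 − 5Q = 181, so Q = 4.1. From demand, P = 191.25.
Change in equilibrium quantity: 4.1 − 8.2 = −4.1.

Q falls by 4.1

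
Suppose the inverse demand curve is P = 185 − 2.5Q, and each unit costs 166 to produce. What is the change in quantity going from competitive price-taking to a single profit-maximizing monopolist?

Under competition P = MC = 166, so Q = (185 − 166)/2.5 = 7.6.
A monopolist chooses Q where MR = MC. MR = 185 − 5Q; setting this equal to 166 gives Q = 3.8 and P = 175.5.
Change in quantity: 3.8 − 7.6 = −3.8.

Quantity falls by 3.8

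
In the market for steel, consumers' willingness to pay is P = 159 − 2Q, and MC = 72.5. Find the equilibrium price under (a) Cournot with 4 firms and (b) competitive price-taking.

With 4 symmetric Cournot firms, each firm's FOC gives 159 − 10q = 72.5, so q = 8.65, Q = 4·8.65 = 34.6, and P = 89.8.
Under competition P = MC = 72.5, so Q = (159 − 72.5)/2 = 43.25.

Cournot: P = 89.8; Competition: P = 72.5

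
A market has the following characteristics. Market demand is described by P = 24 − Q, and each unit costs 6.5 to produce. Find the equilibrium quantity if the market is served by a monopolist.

Q = 8.75

Monopoly sets MR = MC: 24 − 2Q = 6.5 ⇒ Q = 8.75, P = 24 − 8.75 = 15.25.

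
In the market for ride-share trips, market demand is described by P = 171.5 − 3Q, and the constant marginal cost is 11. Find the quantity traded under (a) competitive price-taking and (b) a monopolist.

Perfect competition: P = MC = 11, so 171.5 − 3Q = 11 and Q = 53.5.
The monopolist equates marginal revenue to marginal cost: 171.5 − 6Q = 11, so Q = 26.75. From demand, P = 91.25.

Competition: Q = 53.5; Monopoly: Q = 26.75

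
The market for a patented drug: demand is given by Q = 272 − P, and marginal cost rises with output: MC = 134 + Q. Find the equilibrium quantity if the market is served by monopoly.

Q = 46

Inverting demand: P = 272 − Q.
The monopolist equates marginal revenue to marginal cost: 272 − 2Q = 134 + Q, so Q = 46. From demand, P = 226.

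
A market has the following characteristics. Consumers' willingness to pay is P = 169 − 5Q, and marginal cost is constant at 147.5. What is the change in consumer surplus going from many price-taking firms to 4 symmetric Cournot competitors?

Consumer surplus falls by 16.641

Perfect competition: P = MC = 147.5, so 169 − 5Q = 147.5 and Q = 4.3.
CS = ½·(169 − 147.5)·4.3 = 46.225.
In a 4-firm Cournot equilibrium, symmetry and the first-order condition give q = (169 − 147.5)/(25) = 0.86. So Q = 3.44 and P = 151.8.
CS = ½·(169 − 151.8)·3.44 = 29.584.
Change in consumer surplus: 29.584 − 46.225 = −16.641.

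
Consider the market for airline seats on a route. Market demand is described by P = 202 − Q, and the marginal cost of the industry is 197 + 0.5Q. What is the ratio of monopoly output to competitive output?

A monopolist chooses Q where MR = MC. MR = 202 − 2Q; setting this equal to 197 + 0.5Q gives Q = 2 and P = 200.
Under competition P = MC: 202 − Q = 197 + 0.5Q ⇒ Q = 10/3, P = 596/3.
Ratio Q_m/Q_c = 2/(10/3) = 0.6.

Q_m/Q_c = 0.6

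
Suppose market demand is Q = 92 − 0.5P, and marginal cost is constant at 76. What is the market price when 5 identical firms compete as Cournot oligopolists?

P = 94

Inverting demand: P = 184 − 2Q.
Cournot with 5 identical firms: the symmetric best-response condition is 184 − 12q = 76. Each firm produces q = 9, total output Q = 45, price P = 94.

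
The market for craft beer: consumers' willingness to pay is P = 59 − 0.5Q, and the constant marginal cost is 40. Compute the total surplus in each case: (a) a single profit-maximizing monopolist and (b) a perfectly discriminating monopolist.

A monopolist chooses Q where MR = MC. MR = 59 − Q; setting this equal to 40 gives Q = 19 and P = 49.5.
CS = ½·(59 − 49.5)·19 = 90.25; PS = (49.5 − 40)·19 = 180.5; TS = 270.75.
Under first-degree price discrimination the firm charges each unit its demand price and produces up to where P = MC, i.e. Q = 38. Consumer surplus is zero; producer surplus equals total surplus.
TS = 361 (equal to competitive TS).

Monopoly: TS = 270.75; Perfect PD: TS = 361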